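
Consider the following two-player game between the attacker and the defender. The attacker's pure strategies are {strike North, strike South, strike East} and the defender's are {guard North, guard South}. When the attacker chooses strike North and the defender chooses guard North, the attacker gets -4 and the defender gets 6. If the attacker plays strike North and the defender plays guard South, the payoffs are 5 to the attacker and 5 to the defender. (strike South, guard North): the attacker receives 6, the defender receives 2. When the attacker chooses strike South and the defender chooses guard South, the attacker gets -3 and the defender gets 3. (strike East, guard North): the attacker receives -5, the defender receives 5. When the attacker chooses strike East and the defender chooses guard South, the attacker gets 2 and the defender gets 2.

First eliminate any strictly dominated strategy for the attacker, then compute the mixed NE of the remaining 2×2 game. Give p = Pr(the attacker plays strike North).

p = 1/2

The attacker's strategy strike East is strictly dominated by strike North: -4 > -5 and 5 > 2. Eliminate strike East.
For the defender to be willing to mix, the defender must be indifferent between guard North and guard South, which pins down the attacker's mix.
  the defender's expected payoff from guard North: p·6 + (1−p)·2 = 4p + 2
  the defender's expected payoff from guard South: p·5 + (1−p)·3 = 2p + 3
  4p + 2 = 2p + 3  ⇒  2p = 1  ⇒  p = 1/2.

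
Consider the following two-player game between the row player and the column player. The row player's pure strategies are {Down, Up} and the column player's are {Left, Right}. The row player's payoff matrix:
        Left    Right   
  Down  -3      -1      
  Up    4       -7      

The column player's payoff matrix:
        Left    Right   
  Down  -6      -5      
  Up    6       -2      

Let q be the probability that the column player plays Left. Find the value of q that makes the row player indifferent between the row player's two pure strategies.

The row player's indifference between Down and Up determines the column player's mixing probability q:
  the row player's expected payoff from Down: q·(-3) + (1−q)·(-1) = -2q - 1
  the row player's expected payoff from Up: q·4 + (1−q)·(-7) = 11q - 7
  -2q - 1 = 11q - 7  ⇒  -13q = -6  ⇒  q = 6/13.

q = 6/13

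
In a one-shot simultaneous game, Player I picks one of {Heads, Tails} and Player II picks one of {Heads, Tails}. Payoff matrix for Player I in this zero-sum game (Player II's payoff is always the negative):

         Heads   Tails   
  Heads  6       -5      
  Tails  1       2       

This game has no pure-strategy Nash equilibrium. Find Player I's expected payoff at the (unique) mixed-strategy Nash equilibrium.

Player I's indifference between Heads and Tails determines Player II's mixing probability q:
  Player I's expected payoff from Heads: q·6 + (1−q)·(-5) = 11q - 5
  Player I's expected payoff from Tails: q·1 + (1−q)·2 = -q + 2
  11q - 5 = -q + 2  ⇒  12q = 7  ⇒  q = 7/12.
At equilibrium Player I is indifferent across rows, so Player I's payoff equals the payoff from Heads: (7/12)·6 + (5/12)·(-5) = 17/12.

17/12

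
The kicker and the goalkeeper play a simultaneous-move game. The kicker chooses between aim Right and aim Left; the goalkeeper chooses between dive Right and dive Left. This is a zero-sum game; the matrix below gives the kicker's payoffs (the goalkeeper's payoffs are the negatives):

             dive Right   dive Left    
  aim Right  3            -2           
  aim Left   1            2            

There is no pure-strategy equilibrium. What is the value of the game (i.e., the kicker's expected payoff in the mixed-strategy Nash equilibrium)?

The goalkeeper's mix must leave the kicker indifferent between aim Right and aim Left.
  the kicker's payoff from aim Right: q·3 + (1−q)·(-2) = 5q - 2
  the kicker's payoff from aim Left: q·1 + (1−q)·2 = -q + 2
  5q - 2 = -q + 2  ⇒  6q = 4  ⇒  q = 2/3.
The value is the kicker's expected payoff against this mix (using aim Right): (2/3)·3 + (1/3)·(-2) = 4/3.

v = 4/3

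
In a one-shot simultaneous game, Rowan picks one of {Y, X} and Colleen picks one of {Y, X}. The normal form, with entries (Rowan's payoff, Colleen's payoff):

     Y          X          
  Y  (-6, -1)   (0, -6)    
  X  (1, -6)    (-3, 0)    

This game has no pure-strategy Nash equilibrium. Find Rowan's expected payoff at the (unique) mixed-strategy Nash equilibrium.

Set Rowan's expected payoff from Y equal to that from X:
  Rowan's payoff to Y: q·(-6) + (1−q)·0 = -6q
  Rowan's payoff to X: q·1 + (1−q)·(-3) = 4q - 3
  -6q = 4q - 3  ⇒  -10q = -3  ⇒  q = 3/10.
At equilibrium Rowan is indifferent across rows, so Rowan's payoff equals the payoff from Y: (3/10)·(-6) + (7/10)·0 = -9/5.

-9/5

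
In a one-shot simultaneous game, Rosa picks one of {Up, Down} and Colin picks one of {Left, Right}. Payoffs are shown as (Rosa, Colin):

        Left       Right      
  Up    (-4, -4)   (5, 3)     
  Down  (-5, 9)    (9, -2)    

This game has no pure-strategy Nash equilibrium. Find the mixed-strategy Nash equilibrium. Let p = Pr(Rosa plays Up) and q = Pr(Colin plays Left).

Rosa's mix must leave Colin indifferent between Left and Right.
  Colin's payoff to Left: p·(-4) + (1−p)·9 = -13p + 9
  Colin's payoff to Right: p·3 + (1−p)·(-2) = 5p - 2
  -13p + 9 = 5p - 2  ⇒  -18p = -11  ⇒  p = 11/18.
Colin's mix must leave Rosa indifferent between Up and Down.
  Rosa's payoff from Up: q·(-4) + (1−q)·5 = -9q + 5
  Rosa's payoff from Down: q·(-5) + (1−q)·9 = -14q + 9
  -9q + 5 = -14q + 9  ⇒  5q = 4  ⇒  q = 4/5.

p = 11/18, q = 4/5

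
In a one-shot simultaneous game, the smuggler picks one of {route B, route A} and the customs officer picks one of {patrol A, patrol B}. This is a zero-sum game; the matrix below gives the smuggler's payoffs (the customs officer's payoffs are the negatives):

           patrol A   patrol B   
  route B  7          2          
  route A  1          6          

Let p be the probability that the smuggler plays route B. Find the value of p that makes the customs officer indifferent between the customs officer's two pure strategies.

p = 1/2

The customs officer's indifference between patrol A and patrol B determines the smuggler's mixing probability p:
  the customs officer's payoff to patrol A: p·(-7) + (1−p)·(-1) = -6p - 1
  the customs officer's payoff to patrol B: p·(-2) + (1−p)·(-6) = 4p - 6
  -6p - 1 = 4p - 6  ⇒  -10p = -5  ⇒  p = 1/2.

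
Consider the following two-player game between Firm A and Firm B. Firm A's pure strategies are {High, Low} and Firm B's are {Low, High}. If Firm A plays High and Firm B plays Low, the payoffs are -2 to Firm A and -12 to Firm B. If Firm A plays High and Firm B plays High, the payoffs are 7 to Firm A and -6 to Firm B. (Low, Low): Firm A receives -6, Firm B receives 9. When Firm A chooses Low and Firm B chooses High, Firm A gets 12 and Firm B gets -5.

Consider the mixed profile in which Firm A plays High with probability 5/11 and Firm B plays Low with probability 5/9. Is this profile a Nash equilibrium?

No

Given Firm A's mix p = 5/11, Firm B's payoff from Low is -6/11 but from High is -60/11. Firm B strictly prefers Low, so Firm B would not mix.
So the proposed profile is not a Nash equilibrium.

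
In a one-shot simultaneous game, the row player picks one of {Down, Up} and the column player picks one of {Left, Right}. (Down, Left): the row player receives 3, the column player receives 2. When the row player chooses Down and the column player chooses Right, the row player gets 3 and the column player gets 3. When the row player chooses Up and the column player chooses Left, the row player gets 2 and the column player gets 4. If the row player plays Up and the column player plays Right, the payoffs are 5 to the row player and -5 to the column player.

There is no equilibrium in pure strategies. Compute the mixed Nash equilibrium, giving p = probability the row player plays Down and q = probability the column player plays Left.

p = 9/10, q = 2/3

The row player's mix must leave the column player indifferent between Left and Right.
  the column player's payoff from Left: p·2 + (1−p)·4 = -2p + 4
  the column player's payoff from Right: p·3 + (1−p)·(-5) = 8p - 5
  -2p + 4 = 8p - 5  ⇒  -10p = -9  ⇒  p = 9/10.
The column player's mix must leave the row player indifferent between Down and Up.
  the row player's payoff from Down: q·3 + (1−q)·3 = 3
  the row player's payoff from Up: q·2 + (1−q)·5 = -3q + 5
  3 = -3q + 5  ⇒  3q = 2  ⇒  q = 2/3.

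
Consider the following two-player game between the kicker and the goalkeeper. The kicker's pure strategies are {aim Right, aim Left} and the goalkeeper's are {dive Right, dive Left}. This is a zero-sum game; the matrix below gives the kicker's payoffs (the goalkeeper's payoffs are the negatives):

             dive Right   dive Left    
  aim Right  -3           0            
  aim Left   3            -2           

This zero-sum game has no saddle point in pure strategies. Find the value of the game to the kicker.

Set the kicker's expected payoff from aim Right equal to that from aim Left:
  the kicker's payoff from aim Right: q·(-3) + (1−q)·0 = -3q
  the kicker's payoff from aim Left: q·3 + (1−q)·(-2) = 5q - 2
  -3q = 5q - 2  ⇒  -8q = -2  ⇒  q = 1/4.
The value is the kicker's expected payoff against this mix (using aim Right): (1/4)·(-3) + (3/4)·0 = -3/4.

v = -3/4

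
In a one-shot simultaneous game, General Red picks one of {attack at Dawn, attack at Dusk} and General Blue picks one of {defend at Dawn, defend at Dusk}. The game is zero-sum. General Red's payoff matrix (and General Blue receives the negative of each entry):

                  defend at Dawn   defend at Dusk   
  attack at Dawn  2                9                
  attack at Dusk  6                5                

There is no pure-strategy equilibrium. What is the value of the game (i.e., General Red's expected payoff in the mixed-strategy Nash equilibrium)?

v = 11/2

General Red's indifference between attack at Dawn and attack at Dusk determines General Blue's mixing probability q:
  General Red's payoff from attack at Dawn: q·2 + (1−q)·9 = -7q + 9
  General Red's payoff from attack at Dusk: q·6 + (1−q)·5 = q + 5
  -7q + 9 = q + 5  ⇒  -8q = -4  ⇒  q = 1/2.
The value is General Red's expected payoff against this mix (using attack at Dawn): (1/2)·2 + (1/2)·9 = 11/2.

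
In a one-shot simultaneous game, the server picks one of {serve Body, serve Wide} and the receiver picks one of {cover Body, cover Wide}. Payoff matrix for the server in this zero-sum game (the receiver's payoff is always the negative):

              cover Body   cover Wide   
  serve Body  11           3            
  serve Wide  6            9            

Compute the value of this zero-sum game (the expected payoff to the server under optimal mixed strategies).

In a mixed equilibrium the server is indifferent between serve Body and serve Wide; this condition fixes q.
  the server's payoff from serve Body: q·11 + (1−q)·3 = 8q + 3
  the server's payoff from serve Wide: q·6 + (1−q)·9 = -3q + 9
  8q + 3 = -3q + 9  ⇒  11q = 6  ⇒  q = 6/11.
The value is the server's expected payoff against this mix (using serve Body): (6/11)·11 + (5/11)·3 = 81/11.

v = 81/11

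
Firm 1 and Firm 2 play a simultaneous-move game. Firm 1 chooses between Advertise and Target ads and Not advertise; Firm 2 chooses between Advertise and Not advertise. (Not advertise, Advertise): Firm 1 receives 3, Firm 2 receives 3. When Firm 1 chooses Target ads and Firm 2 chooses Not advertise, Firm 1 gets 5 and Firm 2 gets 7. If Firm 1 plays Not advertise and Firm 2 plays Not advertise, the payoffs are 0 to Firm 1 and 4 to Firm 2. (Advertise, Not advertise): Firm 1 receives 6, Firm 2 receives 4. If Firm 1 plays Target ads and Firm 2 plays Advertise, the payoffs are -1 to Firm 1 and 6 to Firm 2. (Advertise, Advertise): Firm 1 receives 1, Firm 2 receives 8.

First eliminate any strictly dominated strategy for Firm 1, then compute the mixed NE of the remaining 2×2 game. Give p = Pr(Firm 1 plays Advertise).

p = 1/5

Firm 1's strategy Target ads is strictly dominated by Advertise: 1 > -1 and 6 > 5. Eliminate Target ads.
Firm 1's mix must leave Firm 2 indifferent between Advertise and Not advertise.
  Firm 2's payoff from Advertise: p·8 + (1−p)·3 = 5p + 3
  Firm 2's payoff from Not advertise: p·4 + (1−p)·4 = 4
  5p + 3 = 4  ⇒  5p = 1  ⇒  p = 1/5.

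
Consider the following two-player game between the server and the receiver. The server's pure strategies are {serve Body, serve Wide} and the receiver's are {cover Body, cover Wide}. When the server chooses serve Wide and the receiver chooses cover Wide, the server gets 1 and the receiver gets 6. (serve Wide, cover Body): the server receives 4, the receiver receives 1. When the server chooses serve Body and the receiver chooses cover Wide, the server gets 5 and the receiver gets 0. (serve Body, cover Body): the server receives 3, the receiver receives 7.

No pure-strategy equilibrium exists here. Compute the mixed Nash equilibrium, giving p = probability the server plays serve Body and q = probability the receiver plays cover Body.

Set the receiver's expected payoff from cover Body equal to that from cover Wide:
  the receiver's payoff to cover Body: p·7 + (1−p)·1 = 6p + 1
  the receiver's payoff to cover Wide: p·0 + (1−p)·6 = -6p + 6
  6p + 1 = -6p + 6  ⇒  12p = 5  ⇒  p = 5/12.
In a mixed equilibrium the server is indifferent between serve Body and serve Wide; this condition fixes q.
  the server's payoff to serve Body: q·3 + (1−q)·5 = -2q + 5
  the server's payoff to serve Wide: q·4 + (1−q)·1 = 3q + 1
  -2q + 5 = 3q + 1  ⇒  -5q = -4  ⇒  q = 4/5.

p = 5/12, q = 4/5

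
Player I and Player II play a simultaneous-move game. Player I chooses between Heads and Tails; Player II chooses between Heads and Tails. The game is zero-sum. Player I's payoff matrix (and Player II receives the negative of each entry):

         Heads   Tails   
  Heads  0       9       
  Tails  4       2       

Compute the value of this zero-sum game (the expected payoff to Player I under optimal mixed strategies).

v = 36/11

Player II's mix must leave Player I indifferent between Heads and Tails.
  Player I's payoff to Heads: q·0 + (1−q)·9 = -9q + 9
  Player I's payoff to Tails: q·4 + (1−q)·2 = 2q + 2
  -9q + 9 = 2q + 2  ⇒  -11q = -7  ⇒  q = 7/11.
The value is Player I's expected payoff against this mix (using Heads): (7/11)·0 + (4/11)·9 = 36/11.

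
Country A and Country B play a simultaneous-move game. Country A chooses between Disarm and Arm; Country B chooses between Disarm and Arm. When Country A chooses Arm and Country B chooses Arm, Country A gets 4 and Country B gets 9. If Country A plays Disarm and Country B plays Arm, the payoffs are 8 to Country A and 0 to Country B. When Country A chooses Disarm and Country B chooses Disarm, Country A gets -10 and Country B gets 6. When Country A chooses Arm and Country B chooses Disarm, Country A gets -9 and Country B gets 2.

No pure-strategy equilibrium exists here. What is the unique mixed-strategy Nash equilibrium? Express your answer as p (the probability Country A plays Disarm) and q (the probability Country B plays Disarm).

p = 7/13, q = 4/5

Country B's indifference between Disarm and Arm determines Country A's mixing probability p:
  Country B's payoff to Disarm: p·6 + (1−p)·2 = 4p + 2
  Country B's payoff to Arm: p·0 + (1−p)·9 = -9p + 9
  4p + 2 = -9p + 9  ⇒  13p = 7  ⇒  p = 7/13.
In a mixed equilibrium Country A is indifferent between Disarm and Arm; this condition fixes q.
  Country A's expected payoff from Disarm: q·(-10) + (1−q)·8 = -18q + 8
  Country A's expected payoff from Arm: q·(-9) + (1−q)·4 = -13q + 4
  -18q + 8 = -13q + 4  ⇒  -5q = -4  ⇒  q = 4/5.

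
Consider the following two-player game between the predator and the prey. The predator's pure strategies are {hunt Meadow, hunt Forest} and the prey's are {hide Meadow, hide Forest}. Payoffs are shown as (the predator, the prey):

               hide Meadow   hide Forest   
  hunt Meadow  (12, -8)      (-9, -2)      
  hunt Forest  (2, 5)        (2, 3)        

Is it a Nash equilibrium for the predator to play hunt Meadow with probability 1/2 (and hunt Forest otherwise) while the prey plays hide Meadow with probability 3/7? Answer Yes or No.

No

Given the predator's mix p = 1/2, the prey's payoff from hide Meadow is -3/2 but from hide Forest is 1/2. The prey strictly prefers hide Forest, so the prey would not mix.
So the proposed profile is not a Nash equilibrium.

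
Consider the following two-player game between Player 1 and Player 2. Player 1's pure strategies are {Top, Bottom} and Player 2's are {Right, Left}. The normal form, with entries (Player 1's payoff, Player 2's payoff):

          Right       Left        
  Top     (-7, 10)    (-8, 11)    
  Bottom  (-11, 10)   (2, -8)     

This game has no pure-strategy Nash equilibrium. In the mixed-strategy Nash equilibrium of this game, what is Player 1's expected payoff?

For Player 1 to be willing to mix, Player 1 must be indifferent between Top and Bottom, which pins down Player 2's mix.
  Player 1's expected payoff from Top: q·(-7) + (1−q)·(-8) = q - 8
  Player 1's expected payoff from Bottom: q·(-11) + (1−q)·2 = -13q + 2
  q - 8 = -13q + 2  ⇒  14q = 10  ⇒  q = 5/7.
At equilibrium Player 1 is indifferent across rows, so Player 1's payoff equals the payoff from Top: (5/7)·(-7) + (2/7)·(-8) = -51/7.

-51/7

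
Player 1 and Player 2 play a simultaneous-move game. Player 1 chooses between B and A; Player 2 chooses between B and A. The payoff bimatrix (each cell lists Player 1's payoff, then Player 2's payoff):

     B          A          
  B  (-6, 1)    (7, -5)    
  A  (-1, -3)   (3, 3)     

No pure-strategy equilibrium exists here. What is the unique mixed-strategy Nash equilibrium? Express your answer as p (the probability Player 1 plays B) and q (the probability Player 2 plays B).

Set Player 2's expected payoff from B equal to that from A:
  Player 2's payoff from B: p·1 + (1−p)·(-3) = 4p - 3
  Player 2's payoff from A: p·(-5) + (1−p)·3 = -8p + 3
  4p - 3 = -8p + 3  ⇒  12p = 6  ⇒  p = 1/2.
For Player 1 to be willing to mix, Player 1 must be indifferent between B and A, which pins down Player 2's mix.
  Player 1's expected payoff from B: q·(-6) + (1−q)·7 = -13q + 7
  Player 1's expected payoff from A: q·(-1) + (1−q)·3 = -4q + 3
  -13q + 7 = -4q + 3  ⇒  -9q = -4  ⇒  q = 4/9.

p = 1/2, q = 4/9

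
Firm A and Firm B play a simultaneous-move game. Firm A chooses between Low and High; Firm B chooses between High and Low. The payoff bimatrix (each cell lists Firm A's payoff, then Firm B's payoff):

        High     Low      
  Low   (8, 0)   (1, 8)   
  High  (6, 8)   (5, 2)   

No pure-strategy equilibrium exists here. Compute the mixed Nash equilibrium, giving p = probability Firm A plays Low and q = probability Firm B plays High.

Firm A's mix must leave Firm B indifferent between High and Low.
  Firm B's expected payoff from High: p·0 + (1−p)·8 = -8p + 8
  Firm B's expected payoff from Low: p·8 + (1−p)·2 = 6p + 2
  -8p + 8 = 6p + 2  ⇒  -14p = -6  ⇒  p = 3/7.
Set Firm A's expected payoff from Low equal to that from High:
  Firm A's payoff to Low: q·8 + (1−q)·1 = 7q + 1
  Firm A's payoff to High: q·6 + (1−q)·5 = q + 5
  7q + 1 = q + 5  ⇒  6q = 4  ⇒  q = 2/3.

p = 3/7, q = 2/3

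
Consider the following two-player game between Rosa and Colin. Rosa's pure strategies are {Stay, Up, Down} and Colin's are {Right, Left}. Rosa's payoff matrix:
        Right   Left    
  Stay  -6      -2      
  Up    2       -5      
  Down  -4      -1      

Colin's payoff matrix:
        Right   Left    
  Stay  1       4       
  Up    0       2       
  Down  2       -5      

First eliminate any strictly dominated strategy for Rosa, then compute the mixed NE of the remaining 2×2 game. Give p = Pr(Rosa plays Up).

Rosa's strategy Stay is strictly dominated by Down: -4 > -6 and -1 > -2. Eliminate Stay.
Rosa's mix must leave Colin indifferent between Right and Left.
  Colin's expected payoff from Right: p·0 + (1−p)·2 = -2p + 2
  Colin's expected payoff from Left: p·2 + (1−p)·(-5) = 7p - 5
  -2p + 2 = 7p - 5  ⇒  -9p = -7  ⇒  p = 7/9.

p = 7/9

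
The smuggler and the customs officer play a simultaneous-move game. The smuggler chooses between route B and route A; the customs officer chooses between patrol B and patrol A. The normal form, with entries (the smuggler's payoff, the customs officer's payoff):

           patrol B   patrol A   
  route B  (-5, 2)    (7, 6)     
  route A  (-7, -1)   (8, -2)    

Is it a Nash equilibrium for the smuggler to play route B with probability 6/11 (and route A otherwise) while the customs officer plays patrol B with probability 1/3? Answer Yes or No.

No

Given the smuggler's mix p = 6/11, the customs officer's payoff from patrol B is 7/11 but from patrol A is 26/11. The customs officer strictly prefers patrol A, so the customs officer would not mix.
So the proposed profile is not a Nash equilibrium.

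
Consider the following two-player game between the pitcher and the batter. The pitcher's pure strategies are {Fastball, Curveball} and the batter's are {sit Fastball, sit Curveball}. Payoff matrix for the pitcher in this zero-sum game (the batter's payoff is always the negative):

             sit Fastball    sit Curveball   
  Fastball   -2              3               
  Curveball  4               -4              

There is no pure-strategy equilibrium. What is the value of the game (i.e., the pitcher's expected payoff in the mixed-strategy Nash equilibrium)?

v = 4/13

In a mixed equilibrium the pitcher is indifferent between Fastball and Curveball; this condition fixes q.
  the pitcher's payoff to Fastball: q·(-2) + (1−q)·3 = -5q + 3
  the pitcher's payoff to Curveball: q·4 + (1−q)·(-4) = 8q - 4
  -5q + 3 = 8q - 4  ⇒  -13q = -7  ⇒  q = 7/13.
The value is the pitcher's expected payoff against this mix (using Fastball): (7/13)·(-2) + (6/13)·3 = 4/13.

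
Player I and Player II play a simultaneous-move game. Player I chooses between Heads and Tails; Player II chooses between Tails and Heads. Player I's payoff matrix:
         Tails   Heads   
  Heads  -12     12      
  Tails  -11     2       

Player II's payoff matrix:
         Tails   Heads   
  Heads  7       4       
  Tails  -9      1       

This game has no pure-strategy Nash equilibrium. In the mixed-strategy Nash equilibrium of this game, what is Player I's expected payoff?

In a mixed equilibrium Player I is indifferent between Heads and Tails; this condition fixes q.
  Player I's expected payoff from Heads: q·(-12) + (1−q)·12 = -24q + 12
  Player I's expected payoff from Tails: q·(-11) + (1−q)·2 = -13q + 2
  -24q + 12 = -13q + 2  ⇒  -11q = -10  ⇒  q = 10/11.
At equilibrium Player I is indifferent across rows, so Player I's payoff equals the payoff from Heads: (10/11)·(-12) + (1/11)·12 = -108/11.

-108/11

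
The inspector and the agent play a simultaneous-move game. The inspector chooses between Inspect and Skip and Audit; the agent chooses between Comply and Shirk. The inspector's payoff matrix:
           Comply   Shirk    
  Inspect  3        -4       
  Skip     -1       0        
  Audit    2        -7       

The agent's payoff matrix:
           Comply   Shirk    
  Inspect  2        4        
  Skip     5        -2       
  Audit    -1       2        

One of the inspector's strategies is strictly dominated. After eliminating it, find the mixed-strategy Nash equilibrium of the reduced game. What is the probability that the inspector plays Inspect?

p = 7/9

The inspector's strategy Audit is strictly dominated by Inspect: 3 > 2 and -4 > -7. Eliminate Audit.
The agent's indifference between Comply and Shirk determines the inspector's mixing probability p:
  the agent's payoff to Comply: p·2 + (1−p)·5 = -3p + 5
  the agent's payoff to Shirk: p·4 + (1−p)·(-2) = 6p - 2
  -3p + 5 = 6p - 2  ⇒  -9p = -7  ⇒  p = 7/9.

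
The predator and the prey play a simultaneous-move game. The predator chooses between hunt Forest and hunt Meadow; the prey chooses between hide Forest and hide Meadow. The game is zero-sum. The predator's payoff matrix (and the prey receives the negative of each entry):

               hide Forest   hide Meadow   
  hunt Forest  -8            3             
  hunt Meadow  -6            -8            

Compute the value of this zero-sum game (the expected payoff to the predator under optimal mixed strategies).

Set the predator's expected payoff from hunt Forest equal to that from hunt Meadow:
  the predator's expected payoff from hunt Forest: q·(-8) + (1−q)·3 = -11q + 3
  the predator's expected payoff from hunt Meadow: q·(-6) + (1−q)·(-8) = 2q - 8
  -11q + 3 = 2q - 8  ⇒  -13q = -11  ⇒  q = 11/13.
The value is the predator's expected payoff against this mix (using hunt Forest): (11/13)·(-8) + (2/13)·3 = -82/13.

v = -82/13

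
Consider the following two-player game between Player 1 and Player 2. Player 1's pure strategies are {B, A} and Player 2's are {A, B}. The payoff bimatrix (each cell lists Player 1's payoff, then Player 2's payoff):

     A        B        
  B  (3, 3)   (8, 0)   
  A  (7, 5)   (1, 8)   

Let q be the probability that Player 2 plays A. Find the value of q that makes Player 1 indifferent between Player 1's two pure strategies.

In a mixed equilibrium Player 1 is indifferent between B and A; this condition fixes q.
  Player 1's payoff from B: q·3 + (1−q)·8 = -5q + 8
  Player 1's payoff from A: q·7 + (1−q)·1 = 6q + 1
  -5q + 8 = 6q + 1  ⇒  -11q = -7  ⇒  q = 7/11.

q = 7/11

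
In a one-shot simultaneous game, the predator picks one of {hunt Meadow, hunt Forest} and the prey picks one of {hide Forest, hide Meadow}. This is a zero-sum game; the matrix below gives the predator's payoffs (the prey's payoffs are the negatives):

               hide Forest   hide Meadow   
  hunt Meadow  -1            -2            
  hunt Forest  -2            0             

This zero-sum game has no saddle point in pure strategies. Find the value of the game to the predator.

v = -4/3

Set the predator's expected payoff from hunt Meadow equal to that from hunt Forest:
  the predator's payoff from hunt Meadow: q·(-1) + (1−q)·(-2) = q - 2
  the predator's payoff from hunt Forest: q·(-2) + (1−q)·0 = -2q
  q - 2 = -2q  ⇒  3q = 2  ⇒  q = 2/3.
The value is the predator's expected payoff against this mix (using hunt Meadow): (2/3)·(-1) + (1/3)·(-2) = -4/3.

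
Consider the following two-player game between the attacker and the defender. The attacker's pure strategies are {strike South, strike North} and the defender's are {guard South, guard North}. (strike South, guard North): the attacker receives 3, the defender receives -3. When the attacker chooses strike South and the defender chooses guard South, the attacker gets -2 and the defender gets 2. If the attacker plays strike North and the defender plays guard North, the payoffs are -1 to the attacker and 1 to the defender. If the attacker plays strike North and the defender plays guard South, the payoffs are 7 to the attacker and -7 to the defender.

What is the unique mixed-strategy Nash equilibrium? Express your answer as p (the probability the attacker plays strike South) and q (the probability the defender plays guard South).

p = 8/13, q = 4/13

The defender's indifference between guard South and guard North determines the attacker's mixing probability p:
  the defender's expected payoff from guard South: p·2 + (1−p)·(-7) = 9p - 7
  the defender's expected payoff from guard North: p·(-3) + (1−p)·1 = -4p + 1
  9p - 7 = -4p + 1  ⇒  13p = 8  ⇒  p = 8/13.
Set the attacker's expected payoff from strike South equal to that from strike North:
  the attacker's expected payoff from strike South: q·(-2) + (1−q)·3 = -5q + 3
  the attacker's expected payoff from strike North: q·7 + (1−q)·(-1) = 8q - 1
  -5q + 3 = 8q - 1  ⇒  -13q = -4  ⇒  q = 4/13.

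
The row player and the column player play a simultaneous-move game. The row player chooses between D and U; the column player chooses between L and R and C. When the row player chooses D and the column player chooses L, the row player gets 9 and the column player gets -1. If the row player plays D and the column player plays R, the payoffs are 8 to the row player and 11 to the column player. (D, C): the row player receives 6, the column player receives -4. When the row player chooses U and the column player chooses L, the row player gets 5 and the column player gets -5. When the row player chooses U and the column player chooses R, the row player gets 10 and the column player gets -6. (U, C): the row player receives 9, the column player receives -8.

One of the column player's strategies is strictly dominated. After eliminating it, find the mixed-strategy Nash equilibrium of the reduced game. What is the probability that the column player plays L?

q = 1/3

The column player's strategy C is strictly dominated by L: -1 > -4 and -5 > -8. Eliminate C.
In a mixed equilibrium the row player is indifferent between D and U; this condition fixes q.
  the row player's payoff to D: q·9 + (1−q)·8 = q + 8
  the row player's payoff to U: q·5 + (1−q)·10 = -5q + 10
  q + 8 = -5q + 10  ⇒  6q = 2  ⇒  q = 1/3.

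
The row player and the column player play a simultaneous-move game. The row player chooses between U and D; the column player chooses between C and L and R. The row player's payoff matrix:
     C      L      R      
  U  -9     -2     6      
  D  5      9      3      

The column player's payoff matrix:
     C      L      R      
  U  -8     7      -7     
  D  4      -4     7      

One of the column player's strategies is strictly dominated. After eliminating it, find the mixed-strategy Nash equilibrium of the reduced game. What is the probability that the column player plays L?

The column player's strategy C is strictly dominated by R: -7 > -8 and 7 > 4. Eliminate C.
For the row player to be willing to mix, the row player must be indifferent between U and D, which pins down the column player's mix.
  the row player's payoff from U: q·(-2) + (1−q)·6 = -8q + 6
  the row player's payoff from D: q·9 + (1−q)·3 = 6q + 3
  -8q + 6 = 6q + 3  ⇒  -14q = -3  ⇒  q = 3/14.

q = 3/14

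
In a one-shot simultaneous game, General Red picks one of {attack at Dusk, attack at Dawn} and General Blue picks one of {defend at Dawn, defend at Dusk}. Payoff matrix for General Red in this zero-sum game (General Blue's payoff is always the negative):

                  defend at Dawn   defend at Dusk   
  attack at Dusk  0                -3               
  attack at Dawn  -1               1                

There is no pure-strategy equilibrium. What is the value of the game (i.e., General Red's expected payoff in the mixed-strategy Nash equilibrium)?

v = -3/5

General Red's indifference between attack at Dusk and attack at Dawn determines General Blue's mixing probability q:
  General Red's payoff to attack at Dusk: q·0 + (1−q)·(-3) = 3q - 3
  General Red's payoff to attack at Dawn: q·(-1) + (1−q)·1 = -2q + 1
  3q - 3 = -2q + 1  ⇒  5q = 4  ⇒  q = 4/5.
The value is General Red's expected payoff against this mix (using attack at Dusk): (4/5)·0 + (1/5)·(-3) = -3/5.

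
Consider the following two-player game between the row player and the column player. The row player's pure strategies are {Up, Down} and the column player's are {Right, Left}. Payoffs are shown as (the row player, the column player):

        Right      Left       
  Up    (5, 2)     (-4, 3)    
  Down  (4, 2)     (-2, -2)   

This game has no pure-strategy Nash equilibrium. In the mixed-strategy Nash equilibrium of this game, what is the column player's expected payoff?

2

The column player's indifference between Right and Left determines the row player's mixing probability p:
  the column player's payoff to Right: p·2 + (1−p)·2 = 2
  the column player's payoff to Left: p·3 + (1−p)·(-2) = 5p - 2
  2 = 5p - 2  ⇒  -5p = -4  ⇒  p = 4/5.
At equilibrium the column player is indifferent across columns, so the column player's payoff equals the payoff from Right: (4/5)·2 + (1/5)·2 = 2.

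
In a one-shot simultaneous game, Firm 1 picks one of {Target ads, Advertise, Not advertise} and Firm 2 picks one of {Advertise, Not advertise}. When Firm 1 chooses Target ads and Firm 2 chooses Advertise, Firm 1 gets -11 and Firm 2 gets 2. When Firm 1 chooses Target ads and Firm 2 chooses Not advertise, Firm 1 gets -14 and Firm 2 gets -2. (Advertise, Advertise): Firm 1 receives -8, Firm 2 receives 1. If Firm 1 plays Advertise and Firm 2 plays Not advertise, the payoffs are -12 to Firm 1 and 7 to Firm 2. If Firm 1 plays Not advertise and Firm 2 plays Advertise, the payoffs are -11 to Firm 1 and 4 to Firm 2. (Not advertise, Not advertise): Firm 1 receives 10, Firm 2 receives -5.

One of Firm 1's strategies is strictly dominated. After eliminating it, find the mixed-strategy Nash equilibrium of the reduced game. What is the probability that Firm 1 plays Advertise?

p = 3/5

Firm 1's strategy Target ads is strictly dominated by Advertise: -8 > -11 and -12 > -14. Eliminate Target ads.
Firm 2's indifference between Advertise and Not advertise determines Firm 1's mixing probability p:
  Firm 2's payoff from Advertise: p·1 + (1−p)·4 = -3p + 4
  Firm 2's payoff from Not advertise: p·7 + (1−p)·(-5) = 12p - 5
  -3p + 4 = 12p - 5  ⇒  -15p = -9  ⇒  p = 3/5.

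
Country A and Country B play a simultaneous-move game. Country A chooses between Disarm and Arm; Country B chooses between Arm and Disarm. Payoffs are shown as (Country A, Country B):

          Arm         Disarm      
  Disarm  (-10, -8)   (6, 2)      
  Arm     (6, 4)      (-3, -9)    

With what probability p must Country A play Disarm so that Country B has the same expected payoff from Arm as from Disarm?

p = 13/23

Set Country B's expected payoff from Arm equal to that from Disarm:
  Country B's payoff to Arm: p·(-8) + (1−p)·4 = -12p + 4
  Country B's payoff to Disarm: p·2 + (1−p)·(-9) = 11p - 9
  -12p + 4 = 11p - 9  ⇒  -23p = -13  ⇒  p = 13/23.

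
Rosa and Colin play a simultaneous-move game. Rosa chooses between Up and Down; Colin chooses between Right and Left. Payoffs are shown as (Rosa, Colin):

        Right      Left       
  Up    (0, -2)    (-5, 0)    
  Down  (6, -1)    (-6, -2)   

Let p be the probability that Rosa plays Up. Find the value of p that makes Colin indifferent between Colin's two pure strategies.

Set Colin's expected payoff from Right equal to that from Left:
  Colin's payoff to Right: p·(-2) + (1−p)·(-1) = -p - 1
  Colin's payoff to Left: p·0 + (1−p)·(-2) = 2p - 2
  -p - 1 = 2p - 2  ⇒  -3p = -1  ⇒  p = 1/3.

p = 1/3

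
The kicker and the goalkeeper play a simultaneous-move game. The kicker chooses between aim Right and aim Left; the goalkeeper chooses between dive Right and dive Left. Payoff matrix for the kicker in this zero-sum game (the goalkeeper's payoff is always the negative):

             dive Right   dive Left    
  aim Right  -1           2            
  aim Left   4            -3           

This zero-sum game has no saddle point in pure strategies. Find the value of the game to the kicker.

v = 1/2

For the kicker to be willing to mix, the kicker must be indifferent between aim Right and aim Left, which pins down the goalkeeper's mix.
  the kicker's payoff from aim Right: q·(-1) + (1−q)·2 = -3q + 2
  the kicker's payoff from aim Left: q·4 + (1−q)·(-3) = 7q - 3
  -3q + 2 = 7q - 3  ⇒  -10q = -5  ⇒  q = 1/2.
The value is the kicker's expected payoff against this mix (using aim Right): (1/2)·(-1) + (1/2)·2 = 1/2.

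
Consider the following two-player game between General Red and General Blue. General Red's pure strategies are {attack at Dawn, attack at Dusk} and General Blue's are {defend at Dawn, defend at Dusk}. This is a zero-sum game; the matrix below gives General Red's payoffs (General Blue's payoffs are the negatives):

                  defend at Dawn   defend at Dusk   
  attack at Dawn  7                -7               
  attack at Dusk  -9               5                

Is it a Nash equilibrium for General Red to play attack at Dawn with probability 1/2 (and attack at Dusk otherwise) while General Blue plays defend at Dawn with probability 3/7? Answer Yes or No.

Check General Blue's indifference given General Red's mix p = 1/2:
  payoff from defend at Dawn = 1; payoff from defend at Dusk = 1 — equal.
Check General Red's indifference given General Blue's mix q = 3/7:
  payoff from attack at Dawn = -1; payoff from attack at Dusk = -1 — equal.
Both players are indifferent, so neither can profitably deviate.

Yes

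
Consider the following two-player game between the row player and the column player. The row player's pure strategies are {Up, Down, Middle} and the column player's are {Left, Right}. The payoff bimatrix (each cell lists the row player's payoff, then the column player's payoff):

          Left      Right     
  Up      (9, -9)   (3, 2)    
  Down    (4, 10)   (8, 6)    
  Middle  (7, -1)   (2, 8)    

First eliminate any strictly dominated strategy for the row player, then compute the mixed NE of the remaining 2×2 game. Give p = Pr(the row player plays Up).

The row player's strategy Middle is strictly dominated by Up: 9 > 7 and 3 > 2. Eliminate Middle.
The column player's indifference between Left and Right determines the row player's mixing probability p:
  the column player's expected payoff from Left: p·(-9) + (1−p)·10 = -19p + 10
  the column player's expected payoff from Right: p·2 + (1−p)·6 = -4p + 6
  -19p + 10 = -4p + 6  ⇒  -15p = -4  ⇒  p = 4/15.

p = 4/15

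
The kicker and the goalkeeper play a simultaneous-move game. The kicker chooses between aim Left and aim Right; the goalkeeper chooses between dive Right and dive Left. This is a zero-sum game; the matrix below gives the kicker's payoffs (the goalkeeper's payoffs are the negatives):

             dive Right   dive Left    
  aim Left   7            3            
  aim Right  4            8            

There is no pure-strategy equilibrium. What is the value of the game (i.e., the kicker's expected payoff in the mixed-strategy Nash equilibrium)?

v = 11/2

In a mixed equilibrium the kicker is indifferent between aim Left and aim Right; this condition fixes q.
  the kicker's payoff from aim Left: q·7 + (1−q)·3 = 4q + 3
  the kicker's payoff from aim Right: q·4 + (1−q)·8 = -4q + 8
  4q + 3 = -4q + 8  ⇒  8q = 5  ⇒  q = 5/8.
The value is the kicker's expected payoff against this mix (using aim Left): (5/8)·7 + (3/8)·3 = 11/2.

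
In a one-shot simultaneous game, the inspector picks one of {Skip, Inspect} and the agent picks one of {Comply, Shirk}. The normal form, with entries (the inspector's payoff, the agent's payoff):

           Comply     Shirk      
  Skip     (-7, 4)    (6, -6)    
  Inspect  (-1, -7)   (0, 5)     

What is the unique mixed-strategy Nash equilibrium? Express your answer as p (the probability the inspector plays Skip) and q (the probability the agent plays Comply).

The inspector's mix must leave the agent indifferent between Comply and Shirk.
  the agent's expected payoff from Comply: p·4 + (1−p)·(-7) = 11p - 7
  the agent's expected payoff from Shirk: p·(-6) + (1−p)·5 = -11p + 5
  11p - 7 = -11p + 5  ⇒  22p = 12  ⇒  p = 6/11.
For the inspector to be willing to mix, the inspector must be indifferent between Skip and Inspect, which pins down the agent's mix.
  the inspector's payoff to Skip: q·(-7) + (1−q)·6 = -13q + 6
  the inspector's payoff to Inspect: q·(-1) + (1−q)·0 = -q
  -13q + 6 = -q  ⇒  -12q = -6  ⇒  q = 1/2.

p = 6/11, q = 1/2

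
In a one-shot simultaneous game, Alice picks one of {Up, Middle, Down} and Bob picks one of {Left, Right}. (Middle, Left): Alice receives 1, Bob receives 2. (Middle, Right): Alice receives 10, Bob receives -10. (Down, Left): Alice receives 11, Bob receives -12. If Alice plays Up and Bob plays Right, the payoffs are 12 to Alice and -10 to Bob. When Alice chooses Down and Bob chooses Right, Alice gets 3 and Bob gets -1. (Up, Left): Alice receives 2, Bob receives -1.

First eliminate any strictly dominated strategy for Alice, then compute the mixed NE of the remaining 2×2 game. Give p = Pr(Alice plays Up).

p = 11/20

Alice's strategy Middle is strictly dominated by Up: 2 > 1 and 12 > 10. Eliminate Middle.
Set Bob's expected payoff from Left equal to that from Right:
  Bob's expected payoff from Left: p·(-1) + (1−p)·(-12) = 11p - 12
  Bob's expected payoff from Right: p·(-10) + (1−p)·(-1) = -9p - 1
  11p - 12 = -9p - 1  ⇒  20p = 11  ⇒  p = 11/20.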